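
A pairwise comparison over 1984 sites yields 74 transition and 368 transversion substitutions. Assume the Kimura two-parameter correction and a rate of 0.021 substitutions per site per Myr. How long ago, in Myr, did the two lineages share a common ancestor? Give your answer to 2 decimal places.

6.35

P = 74/1984 ≈ 0.037298 and Q = 368/1984 ≈ 0.185484.
Under the Kimura two-parameter model, d = −½ ln(1 − 2P − Q) − ¼ ln(1 − 2Q).
1 − 2P − Q = 0.73992, giving −½ ln(0.73992) = 0.150607.
1 − 2Q = 0.629032, giving −¼ ln(0.629032) = 0.115893.
d = 0.150607 + 0.115893 = 0.266500.
Under a molecular clock d = 2μt, so t = d/(2μ) = 0.266500 / (2 × 0.021) = 6.35 Myr.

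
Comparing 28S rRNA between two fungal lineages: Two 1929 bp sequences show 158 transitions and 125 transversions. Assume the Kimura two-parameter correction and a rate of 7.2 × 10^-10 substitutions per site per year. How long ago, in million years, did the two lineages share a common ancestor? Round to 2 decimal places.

114.23

P = 158/1929 ≈ 0.081908 and Q = 125/1929 ≈ 0.0648.
Under the Kimura two-parameter model, d = −½ ln(1 − 2P − Q) − ¼ ln(1 − 2Q).
1 − 2P − Q = 0.771384, giving −½ ln(0.771384) = 0.129784.
1 − 2Q = 0.8704, giving −¼ ln(0.8704) = 0.034701.
d = 0.129784 + 0.034701 = 0.164485.
Under a molecular clock d = 2μt, so t = d/(2μ) = 0.164485 / (2 × 7.2 × 10^-10) = 114.23 million years.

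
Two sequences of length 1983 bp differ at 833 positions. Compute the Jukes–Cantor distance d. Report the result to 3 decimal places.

0.616

p = 833/1983 ≈ 0.420071.
d = −(3/4) ln(1 − 4p/3) = −0.75 ln(1 − 0.560095) = −0.75 ln(0.439905)
  = −0.75 × (-0.821196) = 0.615897 substitutions/site.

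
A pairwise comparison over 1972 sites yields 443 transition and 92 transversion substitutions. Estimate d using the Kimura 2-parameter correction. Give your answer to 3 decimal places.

0.367

P = 443/1972 ≈ 0.224645 and Q = 92/1972 ≈ 0.046653.
Under the Kimura two-parameter model, d = −½ ln(1 − 2P − Q) − ¼ ln(1 − 2Q).
1 − 2P − Q = 0.504057, giving −½ ln(0.504057) = 0.342533.
1 − 2Q = 0.906694, giving −¼ ln(0.906694) = 0.024488.
d = 0.342533 + 0.024488 = 0.367021.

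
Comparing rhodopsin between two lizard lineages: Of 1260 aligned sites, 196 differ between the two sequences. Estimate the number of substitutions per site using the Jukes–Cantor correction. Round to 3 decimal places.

p = 196/1260 ≈ 0.155556.
d = −(3/4) ln(1 − 4p/3) = −0.75 ln(1 − 0.207408) = −0.75 ln(0.792592)
  = −0.75 × (-0.232447) = 0.174335 substitutions/site.

0.174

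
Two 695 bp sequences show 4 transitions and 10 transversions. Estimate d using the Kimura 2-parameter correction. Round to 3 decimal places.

P = 4/695 ≈ 0.005755 and Q = 10/695 ≈ 0.014388.
Under the Kimura two-parameter model, d = −½ ln(1 − 2P − Q) − ¼ ln(1 − 2Q).
1 − 2P − Q = 0.974102, giving −½ ln(0.974102) = 0.013120.
1 − 2Q = 0.971224, giving −¼ ln(0.971224) = 0.007300.
d = 0.013120 + 0.007300 = 0.020420.

0.020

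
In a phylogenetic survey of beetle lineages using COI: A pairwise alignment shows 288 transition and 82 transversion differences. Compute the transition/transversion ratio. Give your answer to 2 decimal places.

3.51

R = 288/82 = 3.512195… ≈ 3.51 (to 2 d.p.).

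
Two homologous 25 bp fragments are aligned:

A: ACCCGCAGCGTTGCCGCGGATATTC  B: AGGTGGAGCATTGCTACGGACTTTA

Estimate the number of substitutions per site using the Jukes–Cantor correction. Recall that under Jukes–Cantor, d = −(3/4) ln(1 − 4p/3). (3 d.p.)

0.572

The sequences differ at 10 of 25 sites (2, 3, 4, 6, 10, 15, 16, 21, 22, 25), so p = 10/25 = 0.4.
d = −(3/4) ln(1 − 4p/3) = −0.75 ln(1 − 0.533333) = −0.75 ln(0.466667)
  = −0.75 × (-0.762139) = 0.571604 substitutions/site.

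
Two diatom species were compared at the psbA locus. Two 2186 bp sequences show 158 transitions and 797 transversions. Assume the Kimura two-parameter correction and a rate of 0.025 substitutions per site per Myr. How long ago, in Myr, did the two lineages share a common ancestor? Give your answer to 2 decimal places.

P = 158/2186 ≈ 0.072278 and Q = 797/2186 ≈ 0.364593.
Under the Kimura two-parameter model, d = −½ ln(1 − 2P − Q) − ¼ ln(1 − 2Q).
1 − 2P − Q = 0.490851, giving −½ ln(0.490851) = 0.355807.
1 − 2Q = 0.270814, giving −¼ ln(0.270814) = 0.326581.
d = 0.355807 + 0.326581 = 0.682388.
Under a molecular clock d = 2μt, so t = d/(2μ) = 0.682388 / (2 × 0.025) = 13.65 Myr.

13.65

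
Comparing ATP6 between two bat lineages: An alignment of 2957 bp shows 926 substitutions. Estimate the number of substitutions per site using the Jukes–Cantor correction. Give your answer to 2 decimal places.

p = 926/2957 ≈ 0.313155.
d = −(3/4) ln(1 − 4p/3) = −0.75 ln(1 − 0.41754) = −0.75 ln(0.58246)
  = −0.75 × (-0.540495) = 0.405371 substitutions/site.

0.41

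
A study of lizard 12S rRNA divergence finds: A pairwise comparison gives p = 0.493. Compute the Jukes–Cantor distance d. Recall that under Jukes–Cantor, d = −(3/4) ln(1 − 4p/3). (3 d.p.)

0.803

d = −(3/4) ln(1 − 4p/3) = −0.75 ln(1 − 0.657333) = −0.75 ln(0.342667)
  = −0.75 × (-1.070996) = 0.803247 substitutions/site.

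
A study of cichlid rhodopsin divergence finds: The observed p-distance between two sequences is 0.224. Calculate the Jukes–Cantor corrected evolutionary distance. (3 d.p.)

d = −(3/4) ln(1 − 4p/3) = −0.75 ln(1 − 0.298667) = −0.75 ln(0.701333)
  = −0.75 × (-0.354772) = 0.266079 substitutions/site.

0.266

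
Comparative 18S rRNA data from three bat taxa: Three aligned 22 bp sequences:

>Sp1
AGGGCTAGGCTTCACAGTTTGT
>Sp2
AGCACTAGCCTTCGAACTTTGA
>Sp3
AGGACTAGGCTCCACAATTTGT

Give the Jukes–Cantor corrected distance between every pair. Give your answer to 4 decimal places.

Sp1–Sp2: 7/22 sites differ → p ≈ 0.318182, d = −0.75 ln(1 − 0.424243) = 0.414052 ≈ 0.4141.
Sp1–Sp3: 3/22 sites differ → p ≈ 0.136364, d = −0.75 ln(1 − 0.181819) = 0.150504 ≈ 0.1505.
Sp2–Sp3: 7/22 sites differ → p ≈ 0.318182, d = −0.75 ln(1 − 0.424243) = 0.414052 ≈ 0.4141.

d(Sp1,Sp2) = 0.4141, d(Sp1,Sp3) = 0.1505, d(Sp2,Sp3) = 0.4141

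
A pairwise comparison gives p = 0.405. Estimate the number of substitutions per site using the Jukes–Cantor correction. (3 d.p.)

0.582

d = −(3/4) ln(1 − 4p/3) = −0.75 ln(1 − 0.54) = −0.75 ln(0.46)
  = −0.75 × (-0.776529) = 0.582397 substitutions/site.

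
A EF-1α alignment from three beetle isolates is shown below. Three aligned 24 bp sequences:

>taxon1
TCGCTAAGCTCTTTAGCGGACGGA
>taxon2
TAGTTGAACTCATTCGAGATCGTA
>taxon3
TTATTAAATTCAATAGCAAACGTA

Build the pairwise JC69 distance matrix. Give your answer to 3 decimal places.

taxon1–taxon2: 10/24 sites differ → p ≈ 0.416667, d = −0.75 ln(1 − 0.555556) = 0.608198 ≈ 0.608.
taxon1–taxon3: 10/24 sites differ → p ≈ 0.416667, d = −0.75 ln(1 − 0.555556) = 0.608198 ≈ 0.608.
taxon2–taxon3: 9/24 sites differ → p = 0.375, d = −0.75 ln(1 − 0.5) = 0.519860 ≈ 0.520.

d(taxon1,taxon2) = 0.608, d(taxon1,taxon3) = 0.608, d(taxon2,taxon3) = 0.520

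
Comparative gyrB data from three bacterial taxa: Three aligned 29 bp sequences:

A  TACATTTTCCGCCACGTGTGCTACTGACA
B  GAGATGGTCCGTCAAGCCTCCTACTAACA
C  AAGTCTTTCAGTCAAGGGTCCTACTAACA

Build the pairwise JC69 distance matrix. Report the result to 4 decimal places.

d(A,B) = 0.4618, d(A,C) = 0.4618, d(B,C) = 0.3439

A–B: 10/29 sites differ → p ≈ 0.344828, d = −0.75 ln(1 − 0.459771) = 0.461822 ≈ 0.4618.
A–C: 10/29 sites differ → p ≈ 0.344828, d = −0.75 ln(1 − 0.459771) = 0.461822 ≈ 0.4618.
B–C: 8/29 sites differ → p ≈ 0.275862, d = −0.75 ln(1 − 0.367816) = 0.343931 ≈ 0.3439.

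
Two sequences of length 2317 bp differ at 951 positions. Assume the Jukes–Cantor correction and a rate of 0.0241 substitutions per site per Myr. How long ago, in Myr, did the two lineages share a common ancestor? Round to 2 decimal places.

12.33

p = 951/2317 ≈ 0.410445.
d = −(3/4) ln(1 − 4p/3) = −0.75 ln(1 − 0.54726) = −0.75 ln(0.45274)
  = −0.75 × (-0.792437) = 0.594328 substitutions/site.
Under a molecular clock d = 2μt, so t = d/(2μ) = 0.594328 / (2 × 0.0241) = 12.33 Myr.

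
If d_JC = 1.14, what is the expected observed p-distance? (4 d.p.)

p = (3/4)(1 − e^(−4d/3)) = 0.75 × (1 − e^(-1.52)) = 0.75 × (1 − 0.218712) = 0.585966.

0.5860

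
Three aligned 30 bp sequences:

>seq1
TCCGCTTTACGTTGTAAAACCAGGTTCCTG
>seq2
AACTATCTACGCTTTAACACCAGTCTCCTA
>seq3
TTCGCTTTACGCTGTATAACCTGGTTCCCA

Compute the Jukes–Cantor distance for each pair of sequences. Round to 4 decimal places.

d(seq1,seq2) = 0.5034, d(seq1,seq3) = 0.2326, d(seq2,seq3) = 0.5716

seq1–seq2: 11/30 sites differ → p ≈ 0.366667, d = −0.75 ln(1 − 0.488889) = 0.503376 ≈ 0.5034.
seq1–seq3: 6/30 sites differ → p = 0.2, d = −0.75 ln(1 − 0.266667) = 0.232617 ≈ 0.2326.
seq2–seq3: 12/30 sites differ → p = 0.4, d = −0.75 ln(1 − 0.533333) = 0.571605 ≈ 0.5716.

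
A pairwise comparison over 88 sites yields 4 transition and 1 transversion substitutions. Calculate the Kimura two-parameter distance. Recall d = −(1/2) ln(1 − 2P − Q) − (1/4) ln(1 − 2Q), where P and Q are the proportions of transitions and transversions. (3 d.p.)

0.060

P = 4/88 ≈ 0.045455 and Q = 1/88 ≈ 0.011364.
Under the Kimura two-parameter model, d = −½ ln(1 − 2P − Q) − ¼ ln(1 − 2Q).
1 − 2P − Q = 0.897726, giving −½ ln(0.897726) = 0.053945.
1 − 2Q = 0.977272, giving −¼ ln(0.977272) = 0.005748.
d = 0.053945 + 0.005748 = 0.059693.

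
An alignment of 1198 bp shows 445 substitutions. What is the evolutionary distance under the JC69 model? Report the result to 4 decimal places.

0.5128

p = 445/1198 ≈ 0.371452.
d = −(3/4) ln(1 − 4p/3) = −0.75 ln(1 − 0.495269) = −0.75 ln(0.504731)
  = −0.75 × (-0.683730) = 0.512798 substitutions/site.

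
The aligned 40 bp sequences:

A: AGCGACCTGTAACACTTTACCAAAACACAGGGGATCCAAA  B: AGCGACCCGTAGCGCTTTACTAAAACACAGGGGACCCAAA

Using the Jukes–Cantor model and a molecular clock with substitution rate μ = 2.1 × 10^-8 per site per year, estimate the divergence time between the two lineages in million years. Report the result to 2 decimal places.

The sequences differ at 5 of 40 sites (8, 12, 14, 21, 35), so p = 5/40 = 0.125.
d = −(3/4) ln(1 − 4p/3) = −0.75 ln(1 − 0.166667) = −0.75 ln(0.833333)
  = −0.75 × (-0.182322) = 0.136742 substitutions/site.
Under a molecular clock d = 2μt, so t = d/(2μ) = 0.136742 / (2 × 2.1 × 10^-8) = 3.26 million years.

3.26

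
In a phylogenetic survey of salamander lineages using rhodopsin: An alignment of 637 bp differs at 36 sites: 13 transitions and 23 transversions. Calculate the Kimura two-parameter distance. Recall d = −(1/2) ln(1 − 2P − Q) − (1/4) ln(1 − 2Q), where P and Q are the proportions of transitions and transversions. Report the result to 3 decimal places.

P = 13/637 ≈ 0.020408 and Q = 23/637 ≈ 0.036107.
Under the Kimura two-parameter model, d = −½ ln(1 − 2P − Q) − ¼ ln(1 − 2Q).
1 − 2P − Q = 0.923077, giving −½ ln(0.923077) = 0.040021.
1 − 2Q = 0.927786, giving −¼ ln(0.927786) = 0.018739.
d = 0.040021 + 0.018739 = 0.058760.

0.059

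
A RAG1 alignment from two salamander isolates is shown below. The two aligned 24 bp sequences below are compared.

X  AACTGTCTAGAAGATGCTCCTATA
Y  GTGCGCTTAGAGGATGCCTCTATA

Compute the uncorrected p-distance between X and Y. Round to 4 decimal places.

The sequences differ at 9 of 24 positions (sites 1, 2, 3, 4, 6, 7, 12, 18, 19).
p = 9/24 = 0.3750.

0.3750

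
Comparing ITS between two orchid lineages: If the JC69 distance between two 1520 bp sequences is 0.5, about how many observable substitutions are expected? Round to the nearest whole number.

555

Invert JC69: p = (3/4)(1 − e^(−4d/3)) = 0.75 × (1 − e^(-0.666667)) = 0.75 × (1 − 0.513417) = 0.364937.
Expected differing sites = pL ≈ 0.364937 × 1520 = 554.70424 ≈ 555.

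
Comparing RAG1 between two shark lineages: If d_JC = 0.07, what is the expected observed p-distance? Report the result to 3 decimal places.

p = (3/4)(1 − e^(−4d/3)) = 0.75 × (1 − e^(-0.093333)) = 0.75 × (1 − 0.910890) = 0.066833.

0.067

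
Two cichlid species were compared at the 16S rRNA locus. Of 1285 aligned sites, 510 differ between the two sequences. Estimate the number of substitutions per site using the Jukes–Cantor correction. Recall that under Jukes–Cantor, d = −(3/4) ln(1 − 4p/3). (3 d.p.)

0.565

p = 510/1285 ≈ 0.396887.
d = −(3/4) ln(1 − 4p/3) = −0.75 ln(1 − 0.529183) = −0.75 ln(0.470817)
  = −0.75 × (-0.753286) = 0.564965 substitutions/site.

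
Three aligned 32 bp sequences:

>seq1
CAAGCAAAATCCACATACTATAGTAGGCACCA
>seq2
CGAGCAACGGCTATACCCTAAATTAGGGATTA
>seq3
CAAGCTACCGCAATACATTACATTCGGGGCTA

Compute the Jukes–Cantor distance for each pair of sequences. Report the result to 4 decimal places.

d(seq1,seq2) = 0.5851, d(seq1,seq3) = 0.6566, d(seq2,seq3) = 0.4042

seq1–seq2: 13/32 sites differ → p = 0.40625, d = −0.75 ln(1 − 0.541667) = 0.585119 ≈ 0.5851.
seq1–seq3: 14/32 sites differ → p = 0.4375, d = −0.75 ln(1 − 0.583333) = 0.656601 ≈ 0.6566.
seq2–seq3: 10/32 sites differ → p = 0.3125, d = −0.75 ln(1 − 0.416667) = 0.404248 ≈ 0.4042.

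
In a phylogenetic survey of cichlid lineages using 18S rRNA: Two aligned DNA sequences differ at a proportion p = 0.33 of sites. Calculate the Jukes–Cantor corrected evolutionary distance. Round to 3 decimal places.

d = −(3/4) ln(1 − 4p/3) = −0.75 ln(1 − 0.44) = −0.75 ln(0.56)
  = −0.75 × (-0.579818) = 0.434864 substitutions/site.

0.435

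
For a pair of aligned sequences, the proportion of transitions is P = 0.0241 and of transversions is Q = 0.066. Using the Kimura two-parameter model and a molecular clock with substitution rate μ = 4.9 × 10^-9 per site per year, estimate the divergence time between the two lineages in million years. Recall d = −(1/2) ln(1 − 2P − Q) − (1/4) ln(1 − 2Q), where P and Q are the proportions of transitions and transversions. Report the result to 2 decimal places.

9.80

Under the Kimura two-parameter model, d = −½ ln(1 − 2P − Q) − ¼ ln(1 − 2Q).
1 − 2P − Q = 0.8858, giving −½ ln(0.8858) = 0.060632.
1 − 2Q = 0.868, giving −¼ ln(0.868) = 0.035391.
d = 0.060632 + 0.035391 = 0.096023.
Under a molecular clock d = 2μt, so t = d/(2μ) = 0.096023 / (2 × 4.9 × 10^-9) = 9.80 million years.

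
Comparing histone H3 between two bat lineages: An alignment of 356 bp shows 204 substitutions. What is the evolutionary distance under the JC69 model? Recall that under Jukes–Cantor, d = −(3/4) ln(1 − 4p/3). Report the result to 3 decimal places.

1.083

p = 204/356 ≈ 0.573034.
d = −(3/4) ln(1 − 4p/3) = −0.75 ln(1 − 0.764045) = −0.75 ln(0.235955)
  = −0.75 × (-1.444114) = 1.083086 substitutions/site.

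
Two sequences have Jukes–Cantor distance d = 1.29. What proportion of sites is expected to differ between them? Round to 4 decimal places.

p = (3/4)(1 − e^(−4d/3)) = 0.75 × (1 − e^(-1.72)) = 0.75 × (1 − 0.179066) = 0.615701.

0.6157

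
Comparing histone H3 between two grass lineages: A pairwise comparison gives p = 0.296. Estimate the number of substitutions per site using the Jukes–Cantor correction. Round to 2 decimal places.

d = −(3/4) ln(1 − 4p/3) = −0.75 ln(1 − 0.394667) = −0.75 ln(0.605333)
  = −0.75 × (-0.501977) = 0.376483 substitutions/site.

0.38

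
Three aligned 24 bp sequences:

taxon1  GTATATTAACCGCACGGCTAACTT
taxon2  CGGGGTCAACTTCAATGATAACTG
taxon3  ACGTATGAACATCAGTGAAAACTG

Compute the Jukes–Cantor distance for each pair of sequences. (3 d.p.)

taxon1–taxon2: 12/24 sites differ → p = 0.5, d = −0.75 ln(1 − 0.666667) = 0.823960 ≈ 0.824.
taxon1–taxon3: 11/24 sites differ → p ≈ 0.458333, d = −0.75 ln(1 − 0.611111) = 0.708346 ≈ 0.708.
taxon2–taxon3: 8/24 sites differ → p ≈ 0.333333, d = −0.75 ln(1 − 0.444444) = 0.440839 ≈ 0.441.

d(taxon1,taxon2) = 0.824, d(taxon1,taxon3) = 0.708, d(taxon2,taxon3) = 0.441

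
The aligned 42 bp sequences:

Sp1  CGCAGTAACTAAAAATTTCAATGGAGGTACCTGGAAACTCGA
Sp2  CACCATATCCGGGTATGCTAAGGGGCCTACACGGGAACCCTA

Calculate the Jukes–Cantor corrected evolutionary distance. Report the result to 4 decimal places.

0.8240

The sequences differ at 21 of 42 sites, so p = 21/42 = 0.5.
d = −(3/4) ln(1 − 4p/3) = −0.75 ln(1 − 0.666667) = −0.75 ln(0.333333)
  = −0.75 × (-1.098613) = 0.823960 substitutions/site.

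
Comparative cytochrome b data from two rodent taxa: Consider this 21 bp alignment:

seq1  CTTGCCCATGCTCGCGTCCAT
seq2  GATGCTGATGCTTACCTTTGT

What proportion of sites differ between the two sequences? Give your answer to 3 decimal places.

0.476

The sequences differ at 10 of 21 positions (sites 1, 2, 6, 7, 13, 14, 16, 18, 19, 20).
p = 10/21 = 0.476190… ≈ 0.476 (to 3 d.p.).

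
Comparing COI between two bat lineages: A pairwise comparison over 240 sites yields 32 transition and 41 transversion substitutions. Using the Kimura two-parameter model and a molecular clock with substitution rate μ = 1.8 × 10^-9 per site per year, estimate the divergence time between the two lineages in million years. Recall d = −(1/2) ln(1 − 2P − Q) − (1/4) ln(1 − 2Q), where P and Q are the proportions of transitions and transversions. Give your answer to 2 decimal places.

P = 32/240 ≈ 0.133333 and Q = 41/240 ≈ 0.170833.
Under the Kimura two-parameter model, d = −½ ln(1 − 2P − Q) − ¼ ln(1 − 2Q).
1 − 2P − Q = 0.562501, giving −½ ln(0.562501) = 0.287681.
1 − 2Q = 0.658334, giving −¼ ln(0.658334) = 0.104511.
d = 0.287681 + 0.104511 = 0.392192.
Under a molecular clock d = 2μt, so t = d/(2μ) = 0.392192 / (2 × 1.8 × 10^-9) = 108.94 million years.

108.94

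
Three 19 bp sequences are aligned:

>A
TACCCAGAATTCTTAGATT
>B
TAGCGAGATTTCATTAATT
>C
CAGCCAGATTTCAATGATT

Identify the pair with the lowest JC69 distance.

A–B: 6/19 differ, p = 0.316, d = 0.410.
A–C: 6/19 differ, p = 0.316, d = 0.410.
B–C: 4/19 differ, p = 0.211, d = 0.247.
The smallest distance is between B and C.

B and C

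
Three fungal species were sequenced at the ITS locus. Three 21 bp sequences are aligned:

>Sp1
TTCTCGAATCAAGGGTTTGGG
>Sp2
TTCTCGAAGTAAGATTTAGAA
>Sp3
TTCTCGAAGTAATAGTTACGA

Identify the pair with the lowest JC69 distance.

Sp1–Sp2: 7/21 differ, p = 0.333, d = 0.441.
Sp1–Sp3: 7/21 differ, p = 0.333, d = 0.441.
Sp2–Sp3: 4/21 differ, p = 0.190, d = 0.220.
The smallest distance is between Sp2 and Sp3.

Sp2 and Sp3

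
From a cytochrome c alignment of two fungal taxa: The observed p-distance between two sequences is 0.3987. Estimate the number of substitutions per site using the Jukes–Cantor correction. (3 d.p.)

0.569

d = −(3/4) ln(1 − 4p/3) = −0.75 ln(1 − 0.5316) = −0.75 ln(0.4684)
  = −0.75 × (-0.758433) = 0.568825 substitutions/site.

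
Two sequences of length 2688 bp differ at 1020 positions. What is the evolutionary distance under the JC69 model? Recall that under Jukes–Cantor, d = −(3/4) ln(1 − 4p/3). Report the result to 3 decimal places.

p = 1020/2688 ≈ 0.379464.
d = −(3/4) ln(1 − 4p/3) = −0.75 ln(1 − 0.505952) = −0.75 ln(0.494048)
  = −0.75 × (-0.705123) = 0.528842 substitutions/site.

0.529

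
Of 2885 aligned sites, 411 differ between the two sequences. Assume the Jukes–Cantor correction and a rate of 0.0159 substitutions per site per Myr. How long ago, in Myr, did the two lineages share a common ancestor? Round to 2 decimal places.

p = 411/2885 ≈ 0.142461.
d = −(3/4) ln(1 − 4p/3) = −0.75 ln(1 − 0.189948) = −0.75 ln(0.810052)
  = −0.75 × (-0.210657) = 0.157993 substitutions/site.
Under a molecular clock d = 2μt, so t = d/(2μ) = 0.157993 / (2 × 0.0159) = 4.97 Myr.

4.97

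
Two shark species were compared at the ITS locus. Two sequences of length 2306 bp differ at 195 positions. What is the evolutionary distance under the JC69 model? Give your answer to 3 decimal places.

0.090

p = 195/2306 ≈ 0.084562.
d = −(3/4) ln(1 − 4p/3) = −0.75 ln(1 − 0.112749) = −0.75 ln(0.887251)
  = −0.75 × (-0.119627) = 0.089720 substitutions/site.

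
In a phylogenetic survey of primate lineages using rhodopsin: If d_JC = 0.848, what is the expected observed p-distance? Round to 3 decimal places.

p = (3/4)(1 − e^(−4d/3)) = 0.75 × (1 − e^(-1.130667)) = 0.75 × (1 − 0.322818) = 0.507887.

0.508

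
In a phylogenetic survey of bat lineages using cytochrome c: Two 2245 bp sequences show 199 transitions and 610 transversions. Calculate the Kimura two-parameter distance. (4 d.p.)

0.4940

P = 199/2245 ≈ 0.088641 and Q = 610/2245 ≈ 0.271715.
Under the Kimura two-parameter model, d = −½ ln(1 − 2P − Q) − ¼ ln(1 − 2Q).
1 − 2P − Q = 0.551003, giving −½ ln(0.551003) = 0.298008.
1 − 2Q = 0.45657, giving −¼ ln(0.45657) = 0.196003.
d = 0.298008 + 0.196003 = 0.494011.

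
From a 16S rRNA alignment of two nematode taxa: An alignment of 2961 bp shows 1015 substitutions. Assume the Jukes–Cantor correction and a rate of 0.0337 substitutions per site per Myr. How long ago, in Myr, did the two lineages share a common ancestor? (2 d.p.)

6.80

p = 1015/2961 ≈ 0.34279.
d = −(3/4) ln(1 − 4p/3) = −0.75 ln(1 − 0.457053) = −0.75 ln(0.542947)
  = −0.75 × (-0.610744) = 0.458058 substitutions/site.
Under a molecular clock d = 2μt, so t = d/(2μ) = 0.458058 / (2 × 0.0337) = 6.80 Myr.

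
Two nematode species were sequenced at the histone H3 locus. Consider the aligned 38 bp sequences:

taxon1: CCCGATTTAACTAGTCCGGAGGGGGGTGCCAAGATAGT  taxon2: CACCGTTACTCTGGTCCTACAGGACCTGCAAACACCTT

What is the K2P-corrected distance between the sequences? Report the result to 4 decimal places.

0.8245

Of 38 sites, 6 differences are transitions and 13 are transversions, so P = 6/38 ≈ 0.157895 and Q = 13/38 ≈ 0.342105.
Under the Kimura two-parameter model, d = −½ ln(1 − 2P − Q) − ¼ ln(1 − 2Q).
1 − 2P − Q = 0.342105, giving −½ ln(0.342105) = 0.536319.
1 − 2Q = 0.31579, giving −¼ ln(0.31579) = 0.288169.
d = 0.536319 + 0.288169 = 0.824488.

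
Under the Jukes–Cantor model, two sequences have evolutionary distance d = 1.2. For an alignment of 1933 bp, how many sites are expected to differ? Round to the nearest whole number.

1157

Invert JC69: p = (3/4)(1 − e^(−4d/3)) = 0.75 × (1 − e^(-1.6)) = 0.75 × (1 − 0.201897) = 0.598577.
Expected differing sites = pL ≈ 0.598577 × 1933 = 1157.049341 ≈ 1157.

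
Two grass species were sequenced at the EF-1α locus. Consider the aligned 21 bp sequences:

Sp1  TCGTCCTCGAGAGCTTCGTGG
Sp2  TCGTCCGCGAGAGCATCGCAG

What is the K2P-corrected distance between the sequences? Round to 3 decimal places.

0.221

Of 21 sites, 2 differences are transitions and 2 are transversions, so P = 2/21 ≈ 0.095238 and Q = 2/21 ≈ 0.095238.
Under the Kimura two-parameter model, d = −½ ln(1 − 2P − Q) − ¼ ln(1 − 2Q).
1 − 2P − Q = 0.714286, giving −½ ln(0.714286) = 0.168236.
1 − 2Q = 0.809524, giving −¼ ln(0.809524) = 0.052827.
d = 0.168236 + 0.052827 = 0.221063.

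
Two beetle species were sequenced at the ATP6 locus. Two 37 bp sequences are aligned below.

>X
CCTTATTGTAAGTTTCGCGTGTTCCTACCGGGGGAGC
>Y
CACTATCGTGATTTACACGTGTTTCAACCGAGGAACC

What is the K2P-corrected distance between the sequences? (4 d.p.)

0.4390

Of 37 sites, 7 differences are transitions and 5 are transversions, so P = 7/37 ≈ 0.189189 and Q = 5/37 ≈ 0.135135.
Under the Kimura two-parameter model, d = −½ ln(1 − 2P − Q) − ¼ ln(1 − 2Q).
1 − 2P − Q = 0.486487, giving −½ ln(0.486487) = 0.360273.
1 − 2Q = 0.72973, giving −¼ ln(0.72973) = 0.078770.
d = 0.360273 + 0.078770 = 0.439043.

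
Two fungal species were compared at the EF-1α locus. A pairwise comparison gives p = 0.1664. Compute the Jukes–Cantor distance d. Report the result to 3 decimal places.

0.188

d = −(3/4) ln(1 − 4p/3) = −0.75 ln(1 − 0.221867) = −0.75 ln(0.778133)
  = −0.75 × (-0.250858) = 0.188144 substitutions/site.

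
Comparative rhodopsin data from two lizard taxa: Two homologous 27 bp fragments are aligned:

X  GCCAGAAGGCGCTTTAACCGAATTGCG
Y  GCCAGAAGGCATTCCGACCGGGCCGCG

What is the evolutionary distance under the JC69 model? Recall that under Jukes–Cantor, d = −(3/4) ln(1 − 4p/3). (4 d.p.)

0.4408

The sequences differ at 9 of 27 sites (11, 12, 14, 15, 16, 21, 22, 23, 24), so p = 9/27 ≈ 0.333333.
d = −(3/4) ln(1 − 4p/3) = −0.75 ln(1 − 0.444444) = −0.75 ln(0.555556)
  = −0.75 × (-0.587786) = 0.440840 substitutions/site.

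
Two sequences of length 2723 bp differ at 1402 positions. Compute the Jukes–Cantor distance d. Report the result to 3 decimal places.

0.870

p = 1402/2723 ≈ 0.514873.
d = −(3/4) ln(1 − 4p/3) = −0.75 ln(1 − 0.686497) = −0.75 ln(0.313503)
  = −0.75 × (-1.159946) = 0.869960 substitutions/site.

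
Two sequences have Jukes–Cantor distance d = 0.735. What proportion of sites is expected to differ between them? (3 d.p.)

0.469

p = (3/4)(1 − e^(−4d/3)) = 0.75 × (1 − e^(-0.98)) = 0.75 × (1 − 0.375311) = 0.468517.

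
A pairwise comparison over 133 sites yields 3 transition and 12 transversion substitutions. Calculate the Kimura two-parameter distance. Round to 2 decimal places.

0.12

P = 3/133 ≈ 0.022556 and Q = 12/133 ≈ 0.090226.
Under the Kimura two-parameter model, d = −½ ln(1 − 2P − Q) − ¼ ln(1 − 2Q).
1 − 2P − Q = 0.864662, giving −½ ln(0.864662) = 0.072708.
1 − 2Q = 0.819548, giving −¼ ln(0.819548) = 0.049751.
d = 0.072708 + 0.049751 = 0.122459.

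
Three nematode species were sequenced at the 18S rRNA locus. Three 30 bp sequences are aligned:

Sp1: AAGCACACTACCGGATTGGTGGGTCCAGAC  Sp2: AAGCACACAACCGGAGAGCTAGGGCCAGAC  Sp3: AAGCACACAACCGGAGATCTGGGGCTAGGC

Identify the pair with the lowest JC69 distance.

Sp1–Sp2: 6/30 differ, p = 0.200, d = 0.233.
Sp1–Sp3: 8/30 differ, p = 0.267, d = 0.330.
Sp2–Sp3: 4/30 differ, p = 0.133, d = 0.147.
The smallest distance is between Sp2 and Sp3.

Sp2 and Sp3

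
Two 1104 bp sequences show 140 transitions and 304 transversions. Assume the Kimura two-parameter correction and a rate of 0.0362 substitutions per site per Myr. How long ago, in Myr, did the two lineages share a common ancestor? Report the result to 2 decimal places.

P = 140/1104 ≈ 0.126812 and Q = 304/1104 ≈ 0.275362.
Under the Kimura two-parameter model, d = −½ ln(1 − 2P − Q) − ¼ ln(1 − 2Q).
1 − 2P − Q = 0.471014, giving −½ ln(0.471014) = 0.376434.
1 − 2Q = 0.449276, giving −¼ ln(0.449276) = 0.200029.
d = 0.376434 + 0.200029 = 0.576463.
Under a molecular clock d = 2μt, so t = d/(2μ) = 0.576463 / (2 × 0.0362) = 7.96 Myr.

7.96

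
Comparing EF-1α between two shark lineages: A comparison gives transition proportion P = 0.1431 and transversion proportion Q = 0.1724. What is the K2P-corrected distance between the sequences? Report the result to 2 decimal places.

Under the Kimura two-parameter model, d = −½ ln(1 − 2P − Q) − ¼ ln(1 − 2Q).
1 − 2P − Q = 0.5414, giving −½ ln(0.5414) = 0.306798.
1 − 2Q = 0.6552, giving −¼ ln(0.6552) = 0.105704.
d = 0.306798 + 0.105704 = 0.412502.

0.41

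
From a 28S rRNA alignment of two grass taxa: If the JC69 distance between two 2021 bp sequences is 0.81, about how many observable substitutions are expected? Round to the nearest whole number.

1001

Invert JC69: p = (3/4)(1 − e^(−4d/3)) = 0.75 × (1 − e^(-1.08)) = 0.75 × (1 − 0.339596) = 0.495303.
Expected differing sites = pL ≈ 0.495303 × 2021 = 1001.007363 ≈ 1001.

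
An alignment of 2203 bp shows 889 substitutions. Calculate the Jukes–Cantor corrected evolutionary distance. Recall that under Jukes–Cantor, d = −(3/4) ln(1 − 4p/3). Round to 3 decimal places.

0.579

p = 889/2203 ≈ 0.403541.
d = −(3/4) ln(1 − 4p/3) = −0.75 ln(1 − 0.538055) = −0.75 ln(0.461945)
  = −0.75 × (-0.772309) = 0.579232 substitutions/site.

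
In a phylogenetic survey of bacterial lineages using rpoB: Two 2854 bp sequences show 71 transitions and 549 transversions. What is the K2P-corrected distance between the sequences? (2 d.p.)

P = 71/2854 ≈ 0.024877 and Q = 549/2854 ≈ 0.192362.
Under the Kimura two-parameter model, d = −½ ln(1 − 2P − Q) − ¼ ln(1 − 2Q).
1 − 2P − Q = 0.757884, giving −½ ln(0.757884) = 0.138612.
1 − 2Q = 0.615276, giving −¼ ln(0.615276) = 0.121421.
d = 0.138612 + 0.121421 = 0.260033.

0.26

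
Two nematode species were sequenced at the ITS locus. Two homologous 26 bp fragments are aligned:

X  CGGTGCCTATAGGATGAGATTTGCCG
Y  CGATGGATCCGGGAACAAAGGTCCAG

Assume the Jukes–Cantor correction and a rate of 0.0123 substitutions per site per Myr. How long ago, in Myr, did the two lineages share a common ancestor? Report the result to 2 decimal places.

The sequences differ at 13 of 26 sites, so p = 13/26 = 0.5.
d = −(3/4) ln(1 − 4p/3) = −0.75 ln(1 − 0.666667) = −0.75 ln(0.333333)
  = −0.75 × (-1.098613) = 0.823960 substitutions/site.
Under a molecular clock d = 2μt, so t = d/(2μ) = 0.823960 / (2 × 0.0123) = 33.49 Myr.

33.49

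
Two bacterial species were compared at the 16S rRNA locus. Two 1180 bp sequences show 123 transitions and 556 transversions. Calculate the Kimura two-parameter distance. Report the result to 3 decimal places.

1.283

P = 123/1180 ≈ 0.104237 and Q = 556/1180 ≈ 0.471186.
Under the Kimura two-parameter model, d = −½ ln(1 − 2P − Q) − ¼ ln(1 − 2Q).
1 − 2P − Q = 0.32034, giving −½ ln(0.32034) = 0.569186.
1 − 2Q = 0.057628, giving −¼ ln(0.057628) = 0.713437.
d = 0.569186 + 0.713437 = 1.282623.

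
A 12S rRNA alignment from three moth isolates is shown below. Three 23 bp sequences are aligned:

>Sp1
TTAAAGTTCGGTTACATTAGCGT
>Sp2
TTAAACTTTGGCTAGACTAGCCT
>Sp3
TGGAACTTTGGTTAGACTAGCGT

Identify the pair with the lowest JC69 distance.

Sp1–Sp2: 6/23 differ, p = 0.261, d = 0.321.
Sp1–Sp3: 6/23 differ, p = 0.261, d = 0.321.
Sp2–Sp3: 4/23 differ, p = 0.174, d = 0.198.
The smallest distance is between Sp2 and Sp3.

Sp2 and Sp3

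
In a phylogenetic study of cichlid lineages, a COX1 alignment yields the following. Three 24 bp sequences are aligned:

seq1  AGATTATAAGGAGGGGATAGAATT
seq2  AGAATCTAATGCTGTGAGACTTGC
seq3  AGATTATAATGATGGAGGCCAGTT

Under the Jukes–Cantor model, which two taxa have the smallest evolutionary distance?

seq1 and seq3

seq1–seq2: 12/24 differ, p = 0.500, d = 0.824.
seq1–seq3: 8/24 differ, p = 0.333, d = 0.441.
seq2–seq3: 11/24 differ, p = 0.458, d = 0.708.
The smallest distance is between seq1 and seq3.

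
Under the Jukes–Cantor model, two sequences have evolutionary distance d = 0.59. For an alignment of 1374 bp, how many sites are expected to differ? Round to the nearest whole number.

Invert JC69: p = (3/4)(1 − e^(−4d/3)) = 0.75 × (1 − e^(-0.786667)) = 0.75 × (1 − 0.455360) = 0.408480.
Expected differing sites = pL ≈ 0.408480 × 1374 = 561.25152 ≈ 561.

561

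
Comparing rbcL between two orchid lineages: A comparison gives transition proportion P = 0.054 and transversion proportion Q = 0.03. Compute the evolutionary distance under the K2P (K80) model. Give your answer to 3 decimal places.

0.090

Under the Kimura two-parameter model, d = −½ ln(1 − 2P − Q) − ¼ ln(1 − 2Q).
1 − 2P − Q = 0.862, giving −½ ln(0.862) = 0.074250.
1 − 2Q = 0.94, giving −¼ ln(0.94) = 0.015469.
d = 0.074250 + 0.015469 = 0.089719.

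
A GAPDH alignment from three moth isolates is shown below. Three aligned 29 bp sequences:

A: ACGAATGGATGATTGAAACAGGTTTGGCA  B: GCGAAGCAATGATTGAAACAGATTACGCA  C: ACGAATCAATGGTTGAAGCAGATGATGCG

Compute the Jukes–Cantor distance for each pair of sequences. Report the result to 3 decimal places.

d(A,B) = 0.291, d(A,C) = 0.401, d(B,C) = 0.291

A–B: 7/29 sites differ → p ≈ 0.241379, d = −0.75 ln(1 − 0.321839) = 0.291278 ≈ 0.291.
A–C: 9/29 sites differ → p ≈ 0.310345, d = −0.75 ln(1 − 0.413793) = 0.400562 ≈ 0.401.
B–C: 7/29 sites differ → p ≈ 0.241379, d = −0.75 ln(1 − 0.321839) = 0.291278 ≈ 0.291.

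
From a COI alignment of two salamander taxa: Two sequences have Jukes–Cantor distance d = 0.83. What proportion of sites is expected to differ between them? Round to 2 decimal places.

0.50

p = (3/4)(1 − e^(−4d/3)) = 0.75 × (1 − e^(-1.106667)) = 0.75 × (1 − 0.330659) = 0.502006.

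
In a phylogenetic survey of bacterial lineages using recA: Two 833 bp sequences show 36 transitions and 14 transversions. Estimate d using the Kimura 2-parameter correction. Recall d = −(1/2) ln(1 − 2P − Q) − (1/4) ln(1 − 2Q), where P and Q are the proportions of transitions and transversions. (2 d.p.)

P = 36/833 ≈ 0.043217 and Q = 14/833 ≈ 0.016807.
Under the Kimura two-parameter model, d = −½ ln(1 − 2P − Q) − ¼ ln(1 − 2Q).
1 − 2P − Q = 0.896759, giving −½ ln(0.896759) = 0.054484.
1 − 2Q = 0.966386, giving −¼ ln(0.966386) = 0.008548.
d = 0.054484 + 0.008548 = 0.063032.

0.06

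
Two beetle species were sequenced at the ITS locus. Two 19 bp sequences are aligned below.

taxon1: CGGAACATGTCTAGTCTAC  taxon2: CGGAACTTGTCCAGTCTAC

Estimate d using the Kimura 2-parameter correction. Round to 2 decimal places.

0.11

Of 19 sites, 1 differences are transitions and 1 are transversions, so P = 1/19 ≈ 0.052632 and Q = 1/19 ≈ 0.052632.
Under the Kimura two-parameter model, d = −½ ln(1 − 2P − Q) − ¼ ln(1 − 2Q).
1 − 2P − Q = 0.842104, giving −½ ln(0.842104) = 0.085926.
1 − 2Q = 0.894736, giving −¼ ln(0.894736) = 0.027807.
d = 0.085926 + 0.027807 = 0.113733.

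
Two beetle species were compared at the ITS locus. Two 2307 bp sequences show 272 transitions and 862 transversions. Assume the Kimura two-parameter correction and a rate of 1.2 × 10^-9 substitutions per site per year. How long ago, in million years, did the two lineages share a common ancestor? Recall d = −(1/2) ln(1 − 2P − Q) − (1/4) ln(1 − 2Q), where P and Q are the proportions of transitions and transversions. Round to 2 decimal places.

P = 272/2307 ≈ 0.117902 and Q = 862/2307 ≈ 0.373645.
Under the Kimura two-parameter model, d = −½ ln(1 − 2P − Q) − ¼ ln(1 − 2Q).
1 − 2P − Q = 0.390551, giving −½ ln(0.390551) = 0.470098.
1 − 2Q = 0.25271, giving −¼ ln(0.25271) = 0.343878.
d = 0.470098 + 0.343878 = 0.813976.
Under a molecular clock d = 2μt, so t = d/(2μ) = 0.813976 / (2 × 1.2 × 10^-9) = 339.16 million years.

339.16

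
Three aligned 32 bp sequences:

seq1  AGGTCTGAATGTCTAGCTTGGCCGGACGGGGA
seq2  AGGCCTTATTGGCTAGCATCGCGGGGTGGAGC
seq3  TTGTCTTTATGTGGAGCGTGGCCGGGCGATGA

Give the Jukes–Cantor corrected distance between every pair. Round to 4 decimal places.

seq1–seq2: 11/32 sites differ → p = 0.34375, d = −0.75 ln(1 − 0.458333) = 0.459828 ≈ 0.4598.
seq1–seq3: 10/32 sites differ → p = 0.3125, d = −0.75 ln(1 − 0.416667) = 0.404248 ≈ 0.4042.
seq2–seq3: 15/32 sites differ → p = 0.46875, d = −0.75 ln(1 − 0.625) = 0.735622 ≈ 0.7356.

d(seq1,seq2) = 0.4598, d(seq1,seq3) = 0.4042, d(seq2,seq3) = 0.7356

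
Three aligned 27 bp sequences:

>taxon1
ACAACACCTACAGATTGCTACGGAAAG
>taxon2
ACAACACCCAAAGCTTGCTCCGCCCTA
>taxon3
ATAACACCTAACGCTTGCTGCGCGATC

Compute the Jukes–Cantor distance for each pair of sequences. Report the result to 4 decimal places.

d(taxon1,taxon2) = 0.4408, d(taxon1,taxon3) = 0.4408, d(taxon2,taxon3) = 0.3181

taxon1–taxon2: 9/27 sites differ → p ≈ 0.333333, d = −0.75 ln(1 − 0.444444) = 0.440839 ≈ 0.4408.
taxon1–taxon3: 9/27 sites differ → p ≈ 0.333333, d = −0.75 ln(1 − 0.444444) = 0.440839 ≈ 0.4408.
taxon2–taxon3: 7/27 sites differ → p ≈ 0.259259, d = −0.75 ln(1 − 0.345679) = 0.318118 ≈ 0.3181.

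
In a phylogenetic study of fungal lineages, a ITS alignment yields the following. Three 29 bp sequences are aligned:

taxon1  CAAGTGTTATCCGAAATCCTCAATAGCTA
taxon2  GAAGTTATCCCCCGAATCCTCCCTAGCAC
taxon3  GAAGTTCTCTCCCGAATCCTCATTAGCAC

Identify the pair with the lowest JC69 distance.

taxon1–taxon2: 11/29 differ, p = 0.379, d = 0.529.
taxon1–taxon3: 9/29 differ, p = 0.310, d = 0.401.
taxon2–taxon3: 4/29 differ, p = 0.138, d = 0.152.
The smallest distance is between taxon2 and taxon3.

taxon2 and taxon3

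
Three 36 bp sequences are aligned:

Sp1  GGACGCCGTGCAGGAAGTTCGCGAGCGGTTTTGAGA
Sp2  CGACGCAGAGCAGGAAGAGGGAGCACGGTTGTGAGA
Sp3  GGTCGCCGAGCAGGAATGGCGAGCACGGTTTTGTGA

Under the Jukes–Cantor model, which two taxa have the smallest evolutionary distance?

Sp2 and Sp3

Sp1–Sp2: 10/36 differ, p = 0.278, d = 0.347.
Sp1–Sp3: 9/36 differ, p = 0.250, d = 0.304.
Sp2–Sp3: 8/36 differ, p = 0.222, d = 0.264.
The smallest distance is between Sp2 and Sp3.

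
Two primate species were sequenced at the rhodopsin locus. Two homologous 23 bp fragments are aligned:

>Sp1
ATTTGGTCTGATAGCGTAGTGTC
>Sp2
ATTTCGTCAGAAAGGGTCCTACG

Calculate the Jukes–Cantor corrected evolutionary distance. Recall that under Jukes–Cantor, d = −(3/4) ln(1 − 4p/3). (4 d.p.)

The sequences differ at 9 of 23 sites (5, 9, 12, 15, 18, 19, 21, 22, 23), so p = 9/23 ≈ 0.391304.
d = −(3/4) ln(1 − 4p/3) = −0.75 ln(1 − 0.521739) = −0.75 ln(0.478261)
  = −0.75 × (-0.737599) = 0.553199 substitutions/site.

0.5532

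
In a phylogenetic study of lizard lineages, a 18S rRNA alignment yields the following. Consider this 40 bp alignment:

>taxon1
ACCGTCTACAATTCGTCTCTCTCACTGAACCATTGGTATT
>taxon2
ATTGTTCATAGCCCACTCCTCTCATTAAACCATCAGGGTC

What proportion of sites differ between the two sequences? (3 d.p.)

The sequences differ at 19 of 40 positions.
p = 19/40 = 0.475.

0.475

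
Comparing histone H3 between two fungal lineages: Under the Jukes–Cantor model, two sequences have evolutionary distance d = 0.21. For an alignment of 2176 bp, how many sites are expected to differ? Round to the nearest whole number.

399

Invert JC69: p = (3/4)(1 − e^(−4d/3)) = 0.75 × (1 − e^(-0.28)) = 0.75 × (1 − 0.755784) = 0.183162.
Expected differing sites = pL ≈ 0.183162 × 2176 = 398.560512 ≈ 399.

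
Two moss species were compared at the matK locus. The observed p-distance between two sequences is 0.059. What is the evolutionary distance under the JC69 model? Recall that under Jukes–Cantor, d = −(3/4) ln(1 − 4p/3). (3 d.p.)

0.061

d = −(3/4) ln(1 − 4p/3) = −0.75 ln(1 − 0.078667) = −0.75 ln(0.921333)
  = −0.75 × (-0.081934) = 0.061451 substitutions/site.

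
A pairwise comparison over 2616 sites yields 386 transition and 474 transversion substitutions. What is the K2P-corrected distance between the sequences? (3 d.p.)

0.436

P = 386/2616 ≈ 0.147554 and Q = 474/2616 ≈ 0.181193.
Under the Kimura two-parameter model, d = −½ ln(1 − 2P − Q) − ¼ ln(1 − 2Q).
1 − 2P − Q = 0.523699, giving −½ ln(0.523699) = 0.323419.
1 − 2Q = 0.637614, giving −¼ ln(0.637614) = 0.112506.
d = 0.323419 + 0.112506 = 0.435925.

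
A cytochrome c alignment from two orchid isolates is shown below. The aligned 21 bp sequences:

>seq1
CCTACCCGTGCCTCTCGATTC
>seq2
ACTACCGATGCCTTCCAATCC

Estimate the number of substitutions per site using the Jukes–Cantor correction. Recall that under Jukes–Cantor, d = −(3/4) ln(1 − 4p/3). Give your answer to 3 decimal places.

0.441

The sequences differ at 7 of 21 sites (1, 7, 8, 14, 15, 17, 20), so p = 7/21 ≈ 0.333333.
d = −(3/4) ln(1 − 4p/3) = −0.75 ln(1 − 0.444444) = −0.75 ln(0.555556)
  = −0.75 × (-0.587786) = 0.440840 substitutions/site.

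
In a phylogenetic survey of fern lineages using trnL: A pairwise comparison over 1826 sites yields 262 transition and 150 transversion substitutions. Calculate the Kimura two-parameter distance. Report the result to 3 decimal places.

P = 262/1826 ≈ 0.143483 and Q = 150/1826 ≈ 0.082147.
Under the Kimura two-parameter model, d = −½ ln(1 − 2P − Q) − ¼ ln(1 − 2Q).
1 − 2P − Q = 0.630887, giving −½ ln(0.630887) = 0.230314.
1 − 2Q = 0.835706, giving −¼ ln(0.835706) = 0.044870.
d = 0.230314 + 0.044870 = 0.275184.

0.275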